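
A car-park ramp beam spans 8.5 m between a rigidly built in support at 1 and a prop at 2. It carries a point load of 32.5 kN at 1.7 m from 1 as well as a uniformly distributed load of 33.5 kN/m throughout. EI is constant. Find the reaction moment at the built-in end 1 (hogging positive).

M_1 = 342.3 kN·m

Take the reaction at 2 as the redundant and release it; the primary structure is a cantilever fixed at 1.
Free-end deflection of the primary structure under the applied loading (downward +):
  point load 32.5 at a = 1.7: Pa²(3L − a)/(6EI) = 372.6/EI
  UDL 33.5: wL⁴/(8EI) = 21859/EI
  δ_0 = 22232/EI
Tip deflection under a unit load at 2: L³/(3EI) = 204.7/EI.
Compatibility at 2: δ_0 − R_2·δ_{22} = 0, so R_2 = 22232/204.7 = 108.6 kN.
Moment equilibrium about 1: M_1 = Σ(load moments about 1) − R_2·L = 1265 − 108.6×8.5 = 342.3 kN·m.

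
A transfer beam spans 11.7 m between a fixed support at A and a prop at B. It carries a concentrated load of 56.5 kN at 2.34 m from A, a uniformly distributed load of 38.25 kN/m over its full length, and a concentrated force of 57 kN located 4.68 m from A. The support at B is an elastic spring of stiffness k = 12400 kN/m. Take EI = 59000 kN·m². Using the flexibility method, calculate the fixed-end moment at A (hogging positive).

M_A = 896.6 kN·m

Choose R_B as the redundant. The primary structure is the cantilever fixed at A.
Primary-structure tip deflection at B by superposition:
  point load 56.5 at a = 2.34: Pa²(3L − a)/(6EI) = 1689/EI
  UDL 38.25: wL⁴/(8EI) = 89595/EI
  point load 57 at a = 4.68: Pa²(3L − a)/(6EI) = 6330/EI
  δ_0 = 97614/EI
Tip deflection under a unit load at B: L³/(3EI) = 533.9/EI.
With EI = 59000 kN·m²: δ_0 = 1.6545 m and δ_{BB} = 0.009049 m/kN.
Compatibility — the spring shortens by R_B/k under the reaction it provides: δ_0 − R_B·δ_{BB} = R_B/k. With 1/k = 0.000081 m/kN, R_B = δ_0 / (δ_{BB} + 1/k) = 1.6545 / (0.009049 + 0.000081) = 181.2 kN.
Moment equilibrium about A: M_A = Σ(load moments about A) − R_B·L = 3017 − 181.2×11.7 = 896.6 kN·m.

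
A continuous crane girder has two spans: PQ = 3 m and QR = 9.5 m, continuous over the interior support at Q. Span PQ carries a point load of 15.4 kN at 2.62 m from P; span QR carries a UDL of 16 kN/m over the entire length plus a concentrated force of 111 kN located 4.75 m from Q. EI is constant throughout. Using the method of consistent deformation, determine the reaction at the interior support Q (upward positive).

R_Q = 271.5 kN

Release continuity at Q by inserting a hinge; the redundant is the internal moment M_Q. The primary structure is two simply-supported spans PQ and QR.
Rotations at Q on the released spans (each span's end-slope, ×1/EI):
  span PQ: point load 15.4 at a = 2.62: Pab(L + a)/(6LEI) = 4.787/EI
  span QR: UDL 16: wL³/(24EI) = 571.6/EI
  span QR: point load 111 at a = 4.75: Pab(L + b)/(6LEI) = 626.1/EI
  relative rotation θ_0 = (4.787 + 1198)/EI = 1202/EI
A unit hogging moment at Q produces rotation L₁/(3EI) + L₂/(3EI) = 4.167/EI.
Compatibility: M_Q·(L₁+L₂)/(3EI) = θ_0, giving M_Q = 288.6 kN·m (hogging).
Span PQ, ΣM about P with M_Q applied at Q: R_Q^{PQ}·3 = 40.35 + 288.6, so R_Q^{PQ} = 109.6 kN and R_P = 15.4 − 109.6 = -94.25 kN.
Span QR, ΣM about R: R_Q^{QR}·9.5 = 1249 + 288.6, so R_Q^{QR} = 161.9 kN and R_R = 263 − 161.9 = 101.1 kN.
R_Q = 109.6 + 161.9 = 271.5 kN.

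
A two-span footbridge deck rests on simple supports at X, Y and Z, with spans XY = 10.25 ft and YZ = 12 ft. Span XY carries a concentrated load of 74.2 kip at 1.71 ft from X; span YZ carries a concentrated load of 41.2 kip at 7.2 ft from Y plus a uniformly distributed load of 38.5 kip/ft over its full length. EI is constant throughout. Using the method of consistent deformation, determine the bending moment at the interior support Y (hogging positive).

M_Y = 447 kip·ft

Release continuity at Y by inserting a hinge; the redundant is the internal moment M_Y. The primary structure is two simply-supported spans XY and YZ.
Rotations at Y on the released spans (each span's end-slope, ×1/EI):
  span XY: point load 74.2 at a = 1.71: Pab(L + a)/(6LEI) = 210.7/EI
  span YZ: point load 41.2 at a = 7.2: Pab(L + b)/(6LEI) = 332.2/EI
  span YZ: UDL 38.5: wL³/(24EI) = 2772/EI
  relative rotation θ_0 = (210.7 + 3104)/EI = 3315/EI
A unit hogging moment at Y produces rotation L₁/(3EI) + L₂/(3EI) = 7.417/EI.
Slope continuity at Y: θ_0 = M_Y·7.417/EI, so M_Y = 3315/7.417 = 447 kip·ft (hogging).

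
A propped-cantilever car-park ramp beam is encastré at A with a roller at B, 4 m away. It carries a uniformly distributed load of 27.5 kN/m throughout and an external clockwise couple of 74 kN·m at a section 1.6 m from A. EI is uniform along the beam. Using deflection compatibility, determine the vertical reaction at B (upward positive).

R_B = 59.01 kN

Remove the prop at B; the released (primary) structure is a cantilever built in at A.
Downward deflection at the released point B due to the loads:
  UDL 27.5: wL⁴/(8EI) = 880/EI
  clockwise couple 74 at a = 1.6: M₀a(2L − a)/(2EI) = 378.9/EI
  δ_0 = 1259/EI
Tip deflection under a unit load at B: L³/(3EI) = 21.33/EI.
The prop prevents deflection at B: R_B = δ_0/δ_{BB} = 1259/21.33 = 59.01 kN.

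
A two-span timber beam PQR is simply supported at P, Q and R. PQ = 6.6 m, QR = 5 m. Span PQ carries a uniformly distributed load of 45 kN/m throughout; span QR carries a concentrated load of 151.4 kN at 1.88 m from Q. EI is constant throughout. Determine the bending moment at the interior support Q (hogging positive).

M_Q = 201.6 kN·m

Insert a hinge at Q; M_Q is the redundant, and each span becomes simply supported.
End slopes at the hinge Q, treating each span as simply supported:
  span PQ: UDL 45: wL³/(24EI) = 539.1/EI
  span QR: point load 151.4 at a = 1.88: Pab(L + b)/(6LEI) = 240.4/EI
  relative rotation θ_0 = (539.1 + 240.4)/EI = 779.4/EI
A unit hogging moment at Q produces rotation L₁/(3EI) + L₂/(3EI) = 3.867/EI.
Compatibility: M_Q·(L₁+L₂)/(3EI) = θ_0, giving M_Q = 201.6 kN·m (hogging).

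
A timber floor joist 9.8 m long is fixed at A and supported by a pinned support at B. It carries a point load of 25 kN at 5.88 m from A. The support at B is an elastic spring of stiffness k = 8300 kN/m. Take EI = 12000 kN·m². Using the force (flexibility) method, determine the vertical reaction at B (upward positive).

Take the reaction at B as the redundant and release it; the primary structure is a cantilever fixed at A.
Deflection at B on the released cantilever, summing each load's contribution:
  point load 25 at a = 5.88: Pa²(3L − a)/(6EI) = 3388/EI
Tip deflection under a unit load at B: L³/(3EI) = 313.7/EI.
With EI = 12000 kN·m²: δ_0 = 0.28236 m and δ_{BB} = 0.026144 m/kN.
Compatibility — the spring shortens by R_B/k under the reaction it provides: δ_0 − R_B·δ_{BB} = R_B/k. With 1/k = 0.00012 m/kN, R_B = δ_0 / (δ_{BB} + 1/k) = 0.28236 / (0.026144 + 0.00012) = 10.75 kN.

R_B = 10.75 kN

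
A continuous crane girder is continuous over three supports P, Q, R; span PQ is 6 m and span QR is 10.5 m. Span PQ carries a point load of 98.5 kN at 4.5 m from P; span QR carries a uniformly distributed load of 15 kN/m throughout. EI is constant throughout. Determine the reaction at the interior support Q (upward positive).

Take M_Q as the redundant. Released structure: two simple spans PQ and QR with a hinge at Q.
Rotations at Q on the released spans (each span's end-slope, ×1/EI):
  span PQ: point load 98.5 at a = 4.5: Pab(L + a)/(6LEI) = 193.9/EI
  span QR: UDL 15: wL³/(24EI) = 723.5/EI
  relative rotation θ_0 = (193.9 + 723.5)/EI = 917.4/EI
A unit hogging moment at Q produces rotation L₁/(3EI) + L₂/(3EI) = 5.5/EI.
Slope continuity at Q: θ_0 = M_Q·5.5/EI, so M_Q = 917.4/5.5 = 166.8 kN·m (hogging).
Span PQ, ΣM about P with M_Q applied at Q: R_Q^{PQ}·6 = 443.2 + 166.8, so R_Q^{PQ} = 101.7 kN and R_P = 98.5 − 101.7 = -3.176 kN.
Span QR, ΣM about R: R_Q^{QR}·10.5 = 826.9 + 166.8, so R_Q^{QR} = 94.64 kN and R_R = 157.5 − 94.64 = 62.86 kN.
R_Q = 101.7 + 94.64 = 196.3 kN.

R_Q = 196.3 kN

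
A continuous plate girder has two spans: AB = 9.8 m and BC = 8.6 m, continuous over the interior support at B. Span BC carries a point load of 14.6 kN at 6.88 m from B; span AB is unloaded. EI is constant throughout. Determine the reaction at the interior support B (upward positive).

R_B = 4.15 kN

Insert a hinge at B; M_B is the redundant, and each span becomes simply supported.
Discontinuity in slope at B on the released structure — sum the simple-span end rotations:
  span BC: point load 14.6 at a = 6.88: Pab(L + b)/(6LEI) = 34.55/EI
  relative rotation θ_0 = (0 + 34.55)/EI = 34.55/EI
A unit hogging moment at B produces rotation L₁/(3EI) + L₂/(3EI) = 6.133/EI.
Slope continuity at B: θ_0 = M_B·6.133/EI, so M_B = 34.55/6.133 = 5.634 kN·m (hogging).
Span AB, ΣM about A with M_B applied at B: R_B^{AB}·9.8 = 0 + 5.634, so R_B^{AB} = 0.5749 kN and R_A = 0 − 0.5749 = -0.5749 kN.
Span BC, ΣM about C: R_B^{BC}·8.6 = 25.11 + 5.634, so R_B^{BC} = 3.575 kN and R_C = 14.6 − 3.575 = 11.02 kN.
R_B = 0.5749 + 3.575 = 4.15 kN.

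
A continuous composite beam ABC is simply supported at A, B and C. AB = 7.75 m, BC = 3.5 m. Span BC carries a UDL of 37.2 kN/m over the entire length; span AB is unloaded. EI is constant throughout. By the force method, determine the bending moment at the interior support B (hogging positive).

Take M_B as the redundant. Released structure: two simple spans AB and BC with a hinge at B.
End slopes at the hinge B, treating each span as simply supported:
  span BC: UDL 37.2: wL³/(24EI) = 66.46/EI
  relative rotation θ_0 = (0 + 66.46)/EI = 66.46/EI
A unit hogging moment at B produces rotation L₁/(3EI) + L₂/(3EI) = 3.75/EI.
Compatibility: M_B·(L₁+L₂)/(3EI) = θ_0, giving M_B = 17.72 kN·m (hogging).

M_B = 17.72 kN·m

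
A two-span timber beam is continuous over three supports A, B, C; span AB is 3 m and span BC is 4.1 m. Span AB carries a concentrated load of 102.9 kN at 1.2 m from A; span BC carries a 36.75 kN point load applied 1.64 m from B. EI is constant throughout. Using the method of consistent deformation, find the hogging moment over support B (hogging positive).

M_B = 38.62 kN·m

Take M_B as the redundant. Released structure: two simple spans AB and BC with a hinge at B.
End slopes at the hinge B, treating each span as simply supported:
  span AB: point load 102.9 at a = 1.2: Pab(L + a)/(6LEI) = 51.86/EI
  span BC: point load 36.75 at a = 1.64: Pab(L + b)/(6LEI) = 39.54/EI
  relative rotation θ_0 = (51.86 + 39.54)/EI = 91.4/EI
A unit hogging moment at B produces rotation L₁/(3EI) + L₂/(3EI) = 2.367/EI.
Compatibility: M_B·(L₁+L₂)/(3EI) = θ_0, giving M_B = 38.62 kN·m (hogging).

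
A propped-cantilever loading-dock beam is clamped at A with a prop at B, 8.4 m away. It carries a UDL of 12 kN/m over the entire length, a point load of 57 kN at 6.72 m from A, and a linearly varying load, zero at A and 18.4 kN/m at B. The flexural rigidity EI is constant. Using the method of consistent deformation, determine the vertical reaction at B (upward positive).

R_B = 120.4 kN

Take the reaction at B as the redundant and release it; the primary structure is a cantilever fixed at A.
Downward deflection at the released point B due to the loads:
  UDL 12: wL⁴/(8EI) = 7468/EI
  point load 57 at a = 6.72: Pa²(3L − a)/(6EI) = 7928/EI
  triangular load, peak 18.4 at the free end: 11w₀L⁴/(120EI) = 8397/EI
  δ_0 = 23794/EI
Flexibility coefficient — unit upward force at B: δ_{BB} = L³/(3EI) = 197.6/EI.
The prop prevents deflection at B: R_B = δ_0/δ_{BB} = 23794/197.6 = 120.4 kN.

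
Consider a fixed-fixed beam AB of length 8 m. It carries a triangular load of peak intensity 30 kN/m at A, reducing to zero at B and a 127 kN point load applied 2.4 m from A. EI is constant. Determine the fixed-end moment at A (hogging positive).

Release both end moments; the primary structure is a simply-supported span AB with redundants M_A and M_B.
End rotations of the released simple span under the applied load (×1/EI):
  at A: triangular load, peak 30: w₀L³/(45EI) = 341.3/EI
  at B: triangular load, peak 30: 7w₀L³/(360EI) = 298.7/EI
  at A: point load 127 at a = 2.4: Pab(L + b)/(6LEI) = 483.6/EI
  at B: point load 127 at a = 2.4: Pab(L + a)/(6LEI) = 369.8/EI
  θ_A0 = 824.9/EI,  θ_B0 = 668.5/EI
Flexibility coefficients: a unit moment at one end gives L/(3EI) there and L/(6EI) at the far end, so f₁₁ = f₂₂ = 2.667/EI and f₁₂ = f₂₁ = 1.333/EI.
Compatibility — zero rotation at each built-in end:
  2.667 M_A + 1.333 M_B = 824.9
  1.333 M_A + 2.667 M_B = 668.5
Solving the pair gives M_A = 245.4 kN·m and M_B = 128 kN·m (hogging).

M_A = 245.4 kN·m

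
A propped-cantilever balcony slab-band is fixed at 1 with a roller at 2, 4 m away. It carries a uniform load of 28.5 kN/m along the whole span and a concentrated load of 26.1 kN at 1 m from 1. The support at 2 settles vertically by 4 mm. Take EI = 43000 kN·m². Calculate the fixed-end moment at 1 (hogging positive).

Release the roller at 2. Primary structure: cantilever fixed at 1.
Free-end deflection of the primary structure under the applied loading (downward +):
  UDL 28.5: wL⁴/(8EI) = 912/EI
  point load 26.1 at a = 1: Pa²(3L − a)/(6EI) = 47.85/EI
  δ_0 = 959.9/EI
Tip deflection under a unit load at 2: L³/(3EI) = 21.33/EI.
With EI = 43000 kN·m²: δ_0 = 0.022322 m and δ_{22} = 0.000496 m/kN.
Compatibility — the beam at 2 must follow the support down by 0.004 m: δ_0 − R_2·δ_{22} = 0.004, so R_2 = (0.022322 − 0.004)/0.000496 = 36.93 kN.
Moment equilibrium about 1: M_1 = Σ(load moments about 1) − R_2·L = 254.1 − 36.93×4 = 106.4 kN·m.

M_1 = 106.4 kN·m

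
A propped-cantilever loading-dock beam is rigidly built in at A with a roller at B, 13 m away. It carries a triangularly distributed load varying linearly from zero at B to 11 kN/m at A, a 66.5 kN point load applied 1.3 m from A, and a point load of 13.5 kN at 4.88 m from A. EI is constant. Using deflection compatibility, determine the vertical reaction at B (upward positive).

R_B = 17.76 kN

Release the roller at B. Primary structure: cantilever fixed at A.
Deflection at B on the released cantilever, summing each load's contribution:
  triangular load, peak 11 at the fixed end: w₀L⁴/(30EI) = 10472/EI
  point load 66.5 at a = 1.3: Pa²(3L − a)/(6EI) = 706.2/EI
  point load 13.5 at a = 4.88: Pa²(3L − a)/(6EI) = 1828/EI
  δ_0 = 13007/EI
Flexibility coefficient — unit upward force at B: δ_{BB} = L³/(3EI) = 732.3/EI.
Compatibility at B: δ_0 − R_B·δ_{BB} = 0, so R_B = 13007/732.3 = 17.76 kN.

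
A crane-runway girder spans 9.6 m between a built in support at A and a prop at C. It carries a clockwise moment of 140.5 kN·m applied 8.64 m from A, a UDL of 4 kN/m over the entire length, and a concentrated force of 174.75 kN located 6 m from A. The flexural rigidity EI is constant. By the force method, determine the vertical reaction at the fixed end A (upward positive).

R_A = 95.96 kN

Choose R_C as the redundant. The primary structure is the cantilever fixed at A.
Deflection at C on the released cantilever, summing each load's contribution:
  clockwise couple 140.5 at a = 8.64: M₀a(2L − a)/(2EI) = 6409/EI
  UDL 4: wL⁴/(8EI) = 4247/EI
  point load 174.75 at a = 6: Pa²(3L − a)/(6EI) = 23906/EI
  δ_0 = 34562/EI
Flexibility coefficient — unit upward force at C: δ_{CC} = L³/(3EI) = 294.9/EI.
Compatibility at C: δ_0 − R_C·δ_{CC} = 0, so R_C = 34562/294.9 = 117.2 kN.
Vertical equilibrium: R_A = ΣP − R_C = 213.2 − 117.2 = 95.96 kN.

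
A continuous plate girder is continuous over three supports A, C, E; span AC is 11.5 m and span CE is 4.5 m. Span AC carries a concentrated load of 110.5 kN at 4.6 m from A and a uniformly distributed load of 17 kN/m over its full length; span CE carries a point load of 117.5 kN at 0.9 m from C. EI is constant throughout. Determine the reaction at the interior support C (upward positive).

R_C = 352.5 kN

Take M_C as the redundant. Released structure: two simple spans AC and CE with a hinge at C.
End slopes at the hinge C, treating each span as simply supported:
  span AC: point load 110.5 at a = 4.6: Pab(L + a)/(6LEI) = 818.4/EI
  span AC: UDL 17: wL³/(24EI) = 1077/EI
  span CE: point load 117.5 at a = 0.9: Pab(L + b)/(6LEI) = 114.2/EI
  relative rotation θ_0 = (1896 + 114.2)/EI = 2010/EI
A unit hogging moment at C produces rotation L₁/(3EI) + L₂/(3EI) = 5.333/EI.
Slope continuity at C: θ_0 = M_C·5.333/EI, so M_C = 2010/5.333 = 376.8 kN·m (hogging).
Span AC, ΣM about A with M_C applied at C: R_C^{AC}·11.5 = 1632 + 376.8, so R_C^{AC} = 174.7 kN and R_A = 306 − 174.7 = 131.3 kN.
Span CE, ΣM about E: R_C^{CE}·4.5 = 423 + 376.8, so R_C^{CE} = 177.7 kN and R_E = 117.5 − 177.7 = -60.24 kN.
R_C = 174.7 + 177.7 = 352.5 kN.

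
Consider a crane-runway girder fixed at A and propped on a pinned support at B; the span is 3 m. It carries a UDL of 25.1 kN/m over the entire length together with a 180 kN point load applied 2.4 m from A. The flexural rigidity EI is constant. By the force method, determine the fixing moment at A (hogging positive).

M_A = 80.08 kN·m

Choose R_B as the redundant. The primary structure is the cantilever fixed at A.
Primary-structure tip deflection at B by superposition:
  UDL 25.1: wL⁴/(8EI) = 254.1/EI
  point load 180 at a = 2.4: Pa²(3L − a)/(6EI) = 1140/EI
  δ_0 = 1395/EI
Tip deflection under a unit load at B: L³/(3EI) = 9/EI.
Compatibility at B: δ_0 − R_B·δ_{BB} = 0, so R_B = 1395/9 = 155 kN.
Moment equilibrium about A: M_A = Σ(load moments about A) − R_B·L = 545 − 155×3 = 80.08 kN·m.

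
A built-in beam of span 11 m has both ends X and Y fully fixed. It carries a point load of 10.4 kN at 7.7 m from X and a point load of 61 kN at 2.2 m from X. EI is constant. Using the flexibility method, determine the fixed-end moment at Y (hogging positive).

Take the two fixed-end moments M_X, M_Y as redundants; the released structure is the simple span XY.
On the primary (simply-supported) span, the end slopes from the loading are:
  at X: point load 10.4 at a = 7.7: Pab(L + b)/(6LEI) = 57.26/EI
  at Y: point load 10.4 at a = 7.7: Pab(L + a)/(6LEI) = 74.87/EI
  at X: point load 61 at a = 2.2: Pab(L + b)/(6LEI) = 354.3/EI
  at Y: point load 61 at a = 2.2: Pab(L + a)/(6LEI) = 236.2/EI
  θ_X0 = 411.5/EI,  θ_Y0 = 311.1/EI
Flexibility coefficients: a unit moment at one end gives L/(3EI) there and L/(6EI) at the far end, so f₁₁ = f₂₂ = 3.667/EI and f₁₂ = f₂₁ = 1.833/EI.
Compatibility — zero rotation at each built-in end:
  3.667 M_X + 1.833 M_Y = 411.5
  1.833 M_X + 3.667 M_Y = 311.1
Solving the pair gives M_X = 93.1 kN·m and M_Y = 38.29 kN·m (hogging).

M_Y = 38.29 kN·m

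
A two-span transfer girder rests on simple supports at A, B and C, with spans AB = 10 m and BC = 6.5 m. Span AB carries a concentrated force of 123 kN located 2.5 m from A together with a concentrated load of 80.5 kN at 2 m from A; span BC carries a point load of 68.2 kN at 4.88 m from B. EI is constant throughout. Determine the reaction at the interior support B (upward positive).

R_B = 103.1 kN

Insert a hinge at B; M_B is the redundant, and each span becomes simply supported.
End slopes at the hinge B, treating each span as simply supported:
  span AB: point load 123 at a = 2.5: Pab(L + a)/(6LEI) = 480.5/EI
  span AB: point load 80.5 at a = 2: Pab(L + a)/(6LEI) = 257.6/EI
  span BC: point load 68.2 at a = 4.88: Pab(L + b)/(6LEI) = 112.3/EI
  relative rotation θ_0 = (738.1 + 112.3)/EI = 850.3/EI
A unit hogging moment at B produces rotation L₁/(3EI) + L₂/(3EI) = 5.5/EI.
Compatibility: M_B·(L₁+L₂)/(3EI) = θ_0, giving M_B = 154.6 kN·m (hogging).
Span AB, ΣM about A with M_B applied at B: R_B^{AB}·10 = 468.5 + 154.6, so R_B^{AB} = 62.31 kN and R_A = 203.5 − 62.31 = 141.2 kN.
Span BC, ΣM about C: R_B^{BC}·6.5 = 110.5 + 154.6, so R_B^{BC} = 40.78 kN and R_C = 68.2 − 40.78 = 27.42 kN.
R_B = 62.31 + 40.78 = 103.1 kN.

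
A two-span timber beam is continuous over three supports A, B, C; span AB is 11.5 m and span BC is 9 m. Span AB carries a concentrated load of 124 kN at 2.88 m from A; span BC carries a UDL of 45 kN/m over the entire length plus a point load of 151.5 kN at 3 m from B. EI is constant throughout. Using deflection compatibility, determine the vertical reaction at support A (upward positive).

Release continuity at B by inserting a hinge; the redundant is the internal moment M_B. The primary structure is two simply-supported spans AB and BC.
End slopes at the hinge B, treating each span as simply supported:
  span AB: point load 124 at a = 2.88: Pab(L + a)/(6LEI) = 641.6/EI
  span BC: UDL 45: wL³/(24EI) = 1367/EI
  span BC: point load 151.5 at a = 3: Pab(L + b)/(6LEI) = 757.5/EI
  relative rotation θ_0 = (641.6 + 2124)/EI = 2766/EI
A unit hogging moment at B produces rotation L₁/(3EI) + L₂/(3EI) = 6.833/EI.
Compatibility: M_B·(L₁+L₂)/(3EI) = θ_0, giving M_B = 404.8 kN·m (hogging).
Span AB, ΣM about A with M_B applied at B: R_B^{AB}·11.5 = 357.1 + 404.8, so R_B^{AB} = 66.25 kN and R_A = 124 − 66.25 = 57.75 kN.

R_A = 57.75 kN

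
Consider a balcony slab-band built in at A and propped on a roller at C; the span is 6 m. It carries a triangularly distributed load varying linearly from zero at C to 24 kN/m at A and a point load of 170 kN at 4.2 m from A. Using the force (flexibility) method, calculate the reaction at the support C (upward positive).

Remove the prop at C; the released (primary) structure is a cantilever built in at A.
Free-end deflection of the primary structure under the applied loading (downward +):
  triangular load, peak 24 at the fixed end: w₀L⁴/(30EI) = 1037/EI
  point load 170 at a = 4.2: Pa²(3L − a)/(6EI) = 6897/EI
  δ_0 = 7934/EI
Tip deflection under a unit load at C: L³/(3EI) = 72/EI.
The prop prevents deflection at C: R_C = δ_0/δ_{CC} = 7934/72 = 110.2 kN.

R_C = 110.2 kN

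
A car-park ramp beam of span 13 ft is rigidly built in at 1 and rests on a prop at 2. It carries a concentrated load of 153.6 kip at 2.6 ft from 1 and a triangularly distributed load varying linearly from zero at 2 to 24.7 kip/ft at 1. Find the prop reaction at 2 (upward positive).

R_2 = 40.71 kip

Choose R_2 as the redundant. The primary structure is the cantilever fixed at 1.
Downward deflection at the released point 2 due to the loads:
  point load 153.6 at a = 2.6: Pa²(3L − a)/(6EI) = 6299/EI
  triangular load, peak 24.7 at the fixed end: w₀L⁴/(30EI) = 23515/EI
  δ_0 = 29814/EI
Flexibility coefficient — unit upward force at 2: δ_{22} = L³/(3EI) = 732.3/EI.
The prop prevents deflection at 2: R_2 = δ_0/δ_{22} = 29814/732.3 = 40.71 kip.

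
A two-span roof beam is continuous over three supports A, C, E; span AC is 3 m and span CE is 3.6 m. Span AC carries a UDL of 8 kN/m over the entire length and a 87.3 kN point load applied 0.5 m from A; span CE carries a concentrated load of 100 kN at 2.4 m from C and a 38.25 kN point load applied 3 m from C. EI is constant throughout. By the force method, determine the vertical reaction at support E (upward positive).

Insert a hinge at C; M_C is the redundant, and each span becomes simply supported.
Discontinuity in slope at C on the released structure — sum the simple-span end rotations:
  span AC: UDL 8: wL³/(24EI) = 9/EI
  span AC: point load 87.3 at a = 0.5: Pab(L + a)/(6LEI) = 21.22/EI
  span CE: point load 100 at a = 2.4: Pab(L + b)/(6LEI) = 64/EI
  span CE: point load 38.25 at a = 3: Pab(L + b)/(6LEI) = 13.39/EI
  relative rotation θ_0 = (30.22 + 77.39)/EI = 107.6/EI
A unit hogging moment at C produces rotation L₁/(3EI) + L₂/(3EI) = 2.2/EI.
Compatibility: M_C·(L₁+L₂)/(3EI) = θ_0, giving M_C = 48.91 kN·m (hogging).
Span CE, ΣM about E: R_C^{CE}·3.6 = 142.9 + 48.91, so R_C^{CE} = 53.29 kN and R_E = 138.2 − 53.29 = 84.96 kN.

R_E = 84.96 kN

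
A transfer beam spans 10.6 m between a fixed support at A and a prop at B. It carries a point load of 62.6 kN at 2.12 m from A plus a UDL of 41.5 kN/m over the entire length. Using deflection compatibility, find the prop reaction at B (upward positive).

R_B = 168.5 kN

Take the reaction at B as the redundant and release it; the primary structure is a cantilever fixed at A.
Primary-structure tip deflection at B by superposition:
  point load 62.6 at a = 2.12: Pa²(3L − a)/(6EI) = 1392/EI
  UDL 41.5: wL⁴/(8EI) = 65491/EI
  δ_0 = 66883/EI
Tip deflection under a unit load at B: L³/(3EI) = 397/EI.
Compatibility at B: δ_0 − R_B·δ_{BB} = 0, so R_B = 66883/397 = 168.5 kN.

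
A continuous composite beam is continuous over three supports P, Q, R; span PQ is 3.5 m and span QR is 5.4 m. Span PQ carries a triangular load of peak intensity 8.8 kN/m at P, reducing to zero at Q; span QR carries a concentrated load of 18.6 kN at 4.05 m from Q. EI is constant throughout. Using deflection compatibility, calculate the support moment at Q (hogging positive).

M_Q = 9.614 kN·m

Take M_Q as the redundant. Released structure: two simple spans PQ and QR with a hinge at Q.
Discontinuity in slope at Q on the released structure — sum the simple-span end rotations:
  span PQ: triangular load, peak 8.8: 7w₀L³/(360EI) = 7.336/EI
  span QR: point load 18.6 at a = 4.05: Pab(L + b)/(6LEI) = 21.19/EI
  relative rotation θ_0 = (7.336 + 21.19)/EI = 28.52/EI
A unit hogging moment at Q produces rotation L₁/(3EI) + L₂/(3EI) = 2.967/EI.
Slope continuity at Q: θ_0 = M_Q·2.967/EI, so M_Q = 28.52/2.967 = 9.614 kN·m (hogging).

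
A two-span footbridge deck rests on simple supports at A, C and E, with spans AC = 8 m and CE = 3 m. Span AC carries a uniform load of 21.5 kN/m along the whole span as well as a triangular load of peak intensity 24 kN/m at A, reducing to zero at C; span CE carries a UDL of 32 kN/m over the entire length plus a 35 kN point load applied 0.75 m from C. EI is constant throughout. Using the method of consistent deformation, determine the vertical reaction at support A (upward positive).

R_A = 124.4 kN

Take M_C as the redundant. Released structure: two simple spans AC and CE with a hinge at C.
End slopes at the hinge C, treating each span as simply supported:
  span AC: UDL 21.5: wL³/(24EI) = 458.7/EI
  span AC: triangular load, peak 24: 7w₀L³/(360EI) = 238.9/EI
  span CE: UDL 32: wL³/(24EI) = 36/EI
  span CE: point load 35 at a = 0.75: Pab(L + b)/(6LEI) = 17.23/EI
  relative rotation θ_0 = (697.6 + 53.23)/EI = 750.8/EI
A unit hogging moment at C produces rotation L₁/(3EI) + L₂/(3EI) = 3.667/EI.
Compatibility: M_C·(L₁+L₂)/(3EI) = θ_0, giving M_C = 204.8 kN·m (hogging).
Span AC, ΣM about A with M_C applied at C: R_C^{AC}·8 = 944 + 204.8, so R_C^{AC} = 143.6 kN and R_A = 268 − 143.6 = 124.4 kN.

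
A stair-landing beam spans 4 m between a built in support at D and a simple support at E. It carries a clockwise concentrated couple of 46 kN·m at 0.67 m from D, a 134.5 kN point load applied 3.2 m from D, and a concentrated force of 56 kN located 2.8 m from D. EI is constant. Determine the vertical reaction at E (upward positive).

R_E = 131.5 kN

Remove the prop at E; the released (primary) structure is a cantilever built in at D.
Downward deflection at the released point E due to the loads:
  clockwise couple 46 at a = 0.67: M₀a(2L − a)/(2EI) = 113/EI
  point load 134.5 at a = 3.2: Pa²(3L − a)/(6EI) = 2020/EI
  point load 56 at a = 2.8: Pa²(3L − a)/(6EI) = 673.2/EI
  δ_0 = 2806/EI
Tip deflection under a unit load at E: L³/(3EI) = 21.33/EI.
Compatibility at E: δ_0 − R_E·δ_{EE} = 0, so R_E = 2806/21.33 = 131.5 kN.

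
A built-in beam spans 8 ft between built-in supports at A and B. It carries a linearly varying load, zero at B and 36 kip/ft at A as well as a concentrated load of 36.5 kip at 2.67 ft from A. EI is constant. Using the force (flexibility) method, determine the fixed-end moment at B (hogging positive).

Release both end moments; the primary structure is a simply-supported span AB with redundants M_A and M_B.
End rotations of the released simple span under the applied load (×1/EI):
  at A: triangular load, peak 36: w₀L³/(45EI) = 409.6/EI
  at B: triangular load, peak 36: 7w₀L³/(360EI) = 358.4/EI
  at A: point load 36.5 at a = 2.67: Pab(L + b)/(6LEI) = 144.3/EI
  at B: point load 36.5 at a = 2.67: Pab(L + a)/(6LEI) = 115.5/EI
  θ_A0 = 553.9/EI,  θ_B0 = 473.9/EI
Flexibility coefficients: a unit moment at one end gives L/(3EI) there and L/(6EI) at the far end, so f₁₁ = f₂₂ = 2.667/EI and f₁₂ = f₂₁ = 1.333/EI.
Compatibility — zero rotation at each built-in end:
  2.667 M_A + 1.333 M_B = 553.9
  1.333 M_A + 2.667 M_B = 473.9
Solving the pair gives M_A = 158.5 kip·ft and M_B = 98.47 kip·ft (hogging).

M_B = 98.47 kip·ft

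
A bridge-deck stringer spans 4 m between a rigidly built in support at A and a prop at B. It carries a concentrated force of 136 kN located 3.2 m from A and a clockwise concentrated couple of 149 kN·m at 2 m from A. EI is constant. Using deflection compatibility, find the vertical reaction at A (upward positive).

R_A = -1.65 kN

Choose R_B as the redundant. The primary structure is the cantilever fixed at A.
Deflection at B on the released cantilever, summing each load's contribution:
  point load 136 at a = 3.2: Pa²(3L − a)/(6EI) = 2043/EI
  clockwise couple 149 at a = 2: M₀a(2L − a)/(2EI) = 894/EI
  δ_0 = 2937/EI
Flexibility coefficient — unit upward force at B: δ_{BB} = L³/(3EI) = 21.33/EI.
Compatibility at B: δ_0 − R_B·δ_{BB} = 0, so R_B = 2937/21.33 = 137.7 kN.
Vertical equilibrium: R_A = ΣP − R_B = 136 − 137.7 = -1.65 kN.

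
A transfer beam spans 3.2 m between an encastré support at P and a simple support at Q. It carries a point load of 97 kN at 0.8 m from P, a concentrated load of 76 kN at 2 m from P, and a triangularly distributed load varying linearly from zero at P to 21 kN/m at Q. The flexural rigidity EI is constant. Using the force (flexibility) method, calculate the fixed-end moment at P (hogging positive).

Release the roller at Q. Primary structure: cantilever fixed at P.
Free-end deflection of the primary structure under the applied loading (downward +):
  point load 97 at a = 0.8: Pa²(3L − a)/(6EI) = 91.05/EI
  point load 76 at a = 2: Pa²(3L − a)/(6EI) = 385.1/EI
  triangular load, peak 21 at the free end: 11w₀L⁴/(120EI) = 201.9/EI
  δ_0 = 678/EI
Flexibility coefficient — unit upward force at Q: δ_{QQ} = L³/(3EI) = 10.92/EI.
Compatibility at Q: δ_0 − R_Q·δ_{QQ} = 0, so R_Q = 678/10.92 = 62.07 kN.
Moment equilibrium about P: M_P = Σ(load moments about P) − R_Q·L = 301.3 − 62.07×3.2 = 102.7 kN·m.

M_P = 102.7 kN·m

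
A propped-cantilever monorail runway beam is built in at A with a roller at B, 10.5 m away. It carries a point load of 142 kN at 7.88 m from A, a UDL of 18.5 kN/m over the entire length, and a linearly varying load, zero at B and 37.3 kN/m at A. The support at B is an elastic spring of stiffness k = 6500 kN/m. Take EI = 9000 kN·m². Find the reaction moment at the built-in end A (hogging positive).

M_A = 711.1 kN·m

Remove the prop at B; the released (primary) structure is a cantilever built in at A.
Deflection at B on the released cantilever, summing each load's contribution:
  point load 142 at a = 7.88: Pa²(3L − a)/(6EI) = 34711/EI
  UDL 18.5: wL⁴/(8EI) = 28109/EI
  triangular load, peak 37.3 at the fixed end: w₀L⁴/(30EI) = 15113/EI
  δ_0 = 77933/EI
Tip deflection under a unit load at B: L³/(3EI) = 385.9/EI.
With EI = 9000 kN·m²: δ_0 = 8.6592 m and δ_{BB} = 0.042875 m/kN.
Compatibility — the spring shortens by R_B/k under the reaction it provides: δ_0 − R_B·δ_{BB} = R_B/k. With 1/k = 0.000154 m/kN, R_B = δ_0 / (δ_{BB} + 1/k) = 8.6592 / (0.042875 + 0.000154) = 201.2 kN.
Moment equilibrium about A: M_A = Σ(load moments about A) − R_B·L = 2824 − 201.2×10.5 = 711.1 kN·m.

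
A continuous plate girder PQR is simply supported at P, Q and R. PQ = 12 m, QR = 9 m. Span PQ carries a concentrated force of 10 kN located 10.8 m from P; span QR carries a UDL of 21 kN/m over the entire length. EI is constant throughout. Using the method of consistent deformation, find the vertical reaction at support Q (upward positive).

R_Q = 122.4 kN

Insert a hinge at Q; M_Q is the redundant, and each span becomes simply supported.
Discontinuity in slope at Q on the released structure — sum the simple-span end rotations:
  span PQ: point load 10 at a = 10.8: Pab(L + a)/(6LEI) = 41.04/EI
  span QR: UDL 21: wL³/(24EI) = 637.9/EI
  relative rotation θ_0 = (41.04 + 637.9)/EI = 678.9/EI
A unit hogging moment at Q produces rotation L₁/(3EI) + L₂/(3EI) = 7/EI.
Slope continuity at Q: θ_0 = M_Q·7/EI, so M_Q = 678.9/7 = 96.99 kN·m (hogging).
Span PQ, ΣM about P with M_Q applied at Q: R_Q^{PQ}·12 = 108 + 96.99, so R_Q^{PQ} = 17.08 kN and R_P = 10 − 17.08 = -7.082 kN.
Span QR, ΣM about R: R_Q^{QR}·9 = 850.5 + 96.99, so R_Q^{QR} = 105.3 kN and R_R = 189 − 105.3 = 83.72 kN.
R_Q = 17.08 + 105.3 = 122.4 kN.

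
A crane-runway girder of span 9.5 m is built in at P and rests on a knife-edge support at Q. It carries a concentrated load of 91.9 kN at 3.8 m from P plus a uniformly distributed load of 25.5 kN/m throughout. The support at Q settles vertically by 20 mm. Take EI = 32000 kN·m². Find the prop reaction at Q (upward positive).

Release the roller at Q. Primary structure: cantilever fixed at P.
Free-end deflection of the primary structure under the applied loading (downward +):
  point load 91.9 at a = 3.8: Pa²(3L − a)/(6EI) = 5463/EI
  UDL 25.5: wL⁴/(8EI) = 25962/EI
  δ_0 = 31425/EI
Tip deflection under a unit load at Q: L³/(3EI) = 285.8/EI.
With EI = 32000 kN·m²: δ_0 = 0.98204 m and δ_{QQ} = 0.008931 m/kN.
Compatibility — the beam at Q must follow the support down by 0.02 m: δ_0 − R_Q·δ_{QQ} = 0.02, so R_Q = (0.98204 − 0.02)/0.008931 = 107.7 kN.

R_Q = 107.7 kN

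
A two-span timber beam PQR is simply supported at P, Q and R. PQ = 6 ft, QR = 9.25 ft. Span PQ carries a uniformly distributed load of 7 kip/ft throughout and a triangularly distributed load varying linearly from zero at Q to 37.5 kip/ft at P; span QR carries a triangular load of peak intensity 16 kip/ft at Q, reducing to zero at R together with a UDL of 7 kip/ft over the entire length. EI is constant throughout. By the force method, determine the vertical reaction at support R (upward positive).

R_R = 41.46 kip

Release continuity at Q by inserting a hinge; the redundant is the internal moment M_Q. The primary structure is two simply-supported spans PQ and QR.
End slopes at the hinge Q, treating each span as simply supported:
  span PQ: UDL 7: wL³/(24EI) = 63/EI
  span PQ: triangular load, peak 37.5: 7w₀L³/(360EI) = 157.5/EI
  span QR: triangular load, peak 16: w₀L³/(45EI) = 281.4/EI
  span QR: UDL 7: wL³/(24EI) = 230.8/EI
  relative rotation θ_0 = (220.5 + 512.2)/EI = 732.7/EI
A unit hogging moment at Q produces rotation L₁/(3EI) + L₂/(3EI) = 5.083/EI.
Slope continuity at Q: θ_0 = M_Q·5.083/EI, so M_Q = 732.7/5.083 = 144.1 kip·ft (hogging).
Span QR, ΣM about R: R_Q^{QR}·9.25 = 755.8 + 144.1, so R_Q^{QR} = 97.29 kip and R_R = 138.8 − 97.29 = 41.46 kip.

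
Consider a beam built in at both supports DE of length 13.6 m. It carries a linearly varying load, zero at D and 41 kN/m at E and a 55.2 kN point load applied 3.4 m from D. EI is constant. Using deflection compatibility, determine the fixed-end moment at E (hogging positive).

M_E = 414.4 kN·m

Release both end moments; the primary structure is a simply-supported span DE with redundants M_D and M_E.
Simple-span end rotations at D and E under the given loads:
  at D: triangular load, peak 41: 7w₀L³/(360EI) = 2005/EI
  at E: triangular load, peak 41: w₀L³/(45EI) = 2292/EI
  at D: point load 55.2 at a = 3.4: Pab(L + b)/(6LEI) = 558.3/EI
  at E: point load 55.2 at a = 3.4: Pab(L + a)/(6LEI) = 398.8/EI
  θ_D0 = 2564/EI,  θ_E0 = 2691/EI
Flexibility coefficients: a unit moment at one end gives L/(3EI) there and L/(6EI) at the far end, so f₁₁ = f₂₂ = 4.533/EI and f₁₂ = f₂₁ = 2.267/EI.
Compatibility — zero rotation at each built-in end:
  4.533 M_D + 2.267 M_E = 2564
  2.267 M_D + 4.533 M_E = 2691
Solving the pair gives M_D = 358.3 kN·m and M_E = 414.4 kN·m (hogging).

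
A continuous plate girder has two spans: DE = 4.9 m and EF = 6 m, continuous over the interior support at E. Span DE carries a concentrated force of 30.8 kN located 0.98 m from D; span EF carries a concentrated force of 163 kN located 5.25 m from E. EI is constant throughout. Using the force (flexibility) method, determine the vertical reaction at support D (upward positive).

Insert a hinge at E; M_E is the redundant, and each span becomes simply supported.
End slopes at the hinge E, treating each span as simply supported:
  span DE: point load 30.8 at a = 0.98: Pab(L + a)/(6LEI) = 23.66/EI
  span EF: point load 163 at a = 5.25: Pab(L + b)/(6LEI) = 120.3/EI
  relative rotation θ_0 = (23.66 + 120.3)/EI = 144/EI
A unit hogging moment at E produces rotation L₁/(3EI) + L₂/(3EI) = 3.633/EI.
Compatibility: M_E·(L₁+L₂)/(3EI) = θ_0, giving M_E = 39.63 kN·m (hogging).
Span DE, ΣM about D with M_E applied at E: R_E^{DE}·4.9 = 30.18 + 39.63, so R_E^{DE} = 14.25 kN and R_D = 30.8 − 14.25 = 16.55 kN.

R_D = 16.55 kN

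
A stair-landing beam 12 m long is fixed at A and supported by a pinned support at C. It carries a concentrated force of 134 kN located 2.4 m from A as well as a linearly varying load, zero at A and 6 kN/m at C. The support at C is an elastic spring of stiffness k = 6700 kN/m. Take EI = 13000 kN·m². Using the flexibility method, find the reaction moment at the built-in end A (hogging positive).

Choose R_C as the redundant. The primary structure is the cantilever fixed at A.
Primary-structure tip deflection at C by superposition:
  point load 134 at a = 2.4: Pa²(3L − a)/(6EI) = 4322/EI
  triangular load, peak 6 at the free end: 11w₀L⁴/(120EI) = 11405/EI
  δ_0 = 15727/EI
Tip deflection under a unit load at C: L³/(3EI) = 576/EI.
With EI = 13000 kN·m²: δ_0 = 1.2098 m and δ_{CC} = 0.044308 m/kN.
Compatibility — the spring shortens by R_C/k under the reaction it provides: δ_0 − R_C·δ_{CC} = R_C/k. With 1/k = 0.000149 m/kN, R_C = δ_0 / (δ_{CC} + 1/k) = 1.2098 / (0.044308 + 0.000149) = 27.21 kN.
Moment equilibrium about A: M_A = Σ(load moments about A) − R_C·L = 609.6 − 27.21×12 = 283.1 kN·m.

M_A = 283.1 kN·m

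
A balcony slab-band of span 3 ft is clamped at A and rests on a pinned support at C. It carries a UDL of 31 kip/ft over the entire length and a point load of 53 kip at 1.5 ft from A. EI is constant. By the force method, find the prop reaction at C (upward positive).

Choose R_C as the redundant. The primary structure is the cantilever fixed at A.
Downward deflection at the released point C due to the loads:
  UDL 31: wL⁴/(8EI) = 313.9/EI
  point load 53 at a = 1.5: Pa²(3L − a)/(6EI) = 149.1/EI
  δ_0 = 462.9/EI
Flexibility coefficient — unit upward force at C: δ_{CC} = L³/(3EI) = 9/EI.
The prop prevents deflection at C: R_C = δ_0/δ_{CC} = 462.9/9 = 51.44 kip.

R_C = 51.44 kip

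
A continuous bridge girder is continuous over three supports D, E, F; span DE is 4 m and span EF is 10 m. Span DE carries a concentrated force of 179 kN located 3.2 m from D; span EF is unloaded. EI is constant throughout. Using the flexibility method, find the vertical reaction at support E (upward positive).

Take M_E as the redundant. Released structure: two simple spans DE and EF with a hinge at E.
Rotations at E on the released spans (each span's end-slope, ×1/EI):
  span DE: point load 179 at a = 3.2: Pab(L + a)/(6LEI) = 137.5/EI
  relative rotation θ_0 = (137.5 + 0)/EI = 137.5/EI
A unit hogging moment at E produces rotation L₁/(3EI) + L₂/(3EI) = 4.667/EI.
Compatibility: M_E·(L₁+L₂)/(3EI) = θ_0, giving M_E = 29.46 kN·m (hogging).
Span DE, ΣM about D with M_E applied at E: R_E^{DE}·4 = 572.8 + 29.46, so R_E^{DE} = 150.6 kN and R_D = 179 − 150.6 = 28.44 kN.
Span EF, ΣM about F: R_E^{EF}·10 = 0 + 29.46, so R_E^{EF} = 2.946 kN and R_F = 0 − 2.946 = -2.946 kN.
R_E = 150.6 + 2.946 = 153.5 kN.

R_E = 153.5 kN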